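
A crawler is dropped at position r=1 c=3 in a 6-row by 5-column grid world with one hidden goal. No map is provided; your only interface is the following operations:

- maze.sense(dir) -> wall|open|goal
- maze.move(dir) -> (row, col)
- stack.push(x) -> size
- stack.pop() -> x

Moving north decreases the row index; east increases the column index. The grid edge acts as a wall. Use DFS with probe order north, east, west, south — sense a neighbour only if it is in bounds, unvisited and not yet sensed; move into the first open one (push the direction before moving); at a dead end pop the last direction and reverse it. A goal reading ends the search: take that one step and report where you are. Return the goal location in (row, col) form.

I invoke sense with north, and see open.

Now I run push with north, : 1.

Invoking move with north, → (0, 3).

I invoke sense with east, yielding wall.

I use sense with west, giving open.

Invoking push with west, and see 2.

Then move with west, and get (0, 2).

Calling sense with west, and observe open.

Then push with west, — result: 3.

I use move with west, giving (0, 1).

Then sense with west, — result: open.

Next I call push with west, giving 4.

Then move with west, → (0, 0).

Next I call sense with south, — result: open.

I call push with south, : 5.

Calling move with south, and get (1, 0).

Calling sense with east, and observe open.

Calling push with east, yielding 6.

I try move with east, and see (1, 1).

I call sense with east, which returns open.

Using push with east, and observe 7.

I call move with east, and observe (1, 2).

I try sense with south, — result: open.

I try push with south, : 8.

I run move with south, → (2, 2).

I call sense with east, yielding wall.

I invoke sense with west, → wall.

Invoking sense with south, and get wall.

I invoke pop, : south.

I invoke move with north, : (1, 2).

Next I call pop(), → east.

Invoking move with west, — result: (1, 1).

Next I call pop, → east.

I run move with west, which returns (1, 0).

I invoke sense with south, giving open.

I invoke push with south, giving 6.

Calling move with south, — result: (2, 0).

Invoking sense with south, yielding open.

I call push with south, which returns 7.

I use move with south, — result: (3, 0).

I run sense with east, and get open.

Using push with east, : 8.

I invoke move with east, — result: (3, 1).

I invoke sense with south, and observe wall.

Now I run pop, yielding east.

Invoking move with west, — result: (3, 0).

Invoking sense with south, → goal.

Now I run move with south, which returns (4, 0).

Answer: (4, 0)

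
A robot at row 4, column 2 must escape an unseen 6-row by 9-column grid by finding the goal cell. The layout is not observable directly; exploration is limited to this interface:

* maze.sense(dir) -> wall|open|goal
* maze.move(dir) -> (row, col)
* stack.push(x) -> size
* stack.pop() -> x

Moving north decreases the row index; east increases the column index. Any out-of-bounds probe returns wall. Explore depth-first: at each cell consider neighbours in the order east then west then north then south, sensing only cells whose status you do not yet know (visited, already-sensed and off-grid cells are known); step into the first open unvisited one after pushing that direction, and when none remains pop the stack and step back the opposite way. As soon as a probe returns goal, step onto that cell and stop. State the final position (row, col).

→ maze.sense(dir→east)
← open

→ stack.push(x→east)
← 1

→ maze.move(dir→east)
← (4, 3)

→ maze.sense(dir→east)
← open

→ stack.push(x→east)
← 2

→ maze.move(dir→east)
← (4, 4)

→ maze.sense(dir→east)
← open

→ stack.push(x→east)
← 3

→ maze.move(dir→east)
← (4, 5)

→ maze.sense(dir→east)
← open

→ stack.push(x→east)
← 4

→ maze.move(dir→east)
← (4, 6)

→ maze.sense(dir→east)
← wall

→ maze.sense(dir→north)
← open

→ stack.push(x→north)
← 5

→ maze.move(dir→north)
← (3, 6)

→ maze.sense(dir→east)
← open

→ stack.push(x→east)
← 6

→ maze.move(dir→east)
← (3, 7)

→ maze.sense(dir→east)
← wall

→ maze.sense(dir→north)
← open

→ stack.push(x→north)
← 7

→ maze.move(dir→north)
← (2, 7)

→ maze.sense(dir→east)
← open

→ stack.push(x→east)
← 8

→ maze.move(dir→east)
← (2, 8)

→ maze.sense(dir→north)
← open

→ stack.push(x→north)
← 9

→ maze.move(dir→north)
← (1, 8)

→ maze.sense(dir→west)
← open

→ stack.push(x→west)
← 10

→ maze.move(dir→west)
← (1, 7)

→ maze.sense(dir→west)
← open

→ stack.push(x→west)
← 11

→ maze.move(dir→west)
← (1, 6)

→ maze.sense(dir→west)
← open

→ stack.push(x→west)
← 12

→ maze.move(dir→west)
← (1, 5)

→ maze.sense(dir→west)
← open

→ stack.push(x→west)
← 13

→ maze.move(dir→west)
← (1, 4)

→ maze.sense(dir→west)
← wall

→ maze.sense(dir→north)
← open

→ stack.push(x→north)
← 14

→ maze.move(dir→north)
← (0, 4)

→ maze.sense(dir→east)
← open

→ stack.push(x→east)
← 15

→ maze.move(dir→east)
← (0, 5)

→ maze.sense(dir→east)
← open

→ stack.push(x→east)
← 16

→ maze.move(dir→east)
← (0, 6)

→ maze.sense(dir→east)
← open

→ stack.push(x→east)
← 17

→ maze.move(dir→east)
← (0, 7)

→ maze.sense(dir→east)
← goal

→ maze.move(dir→east)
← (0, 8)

Answer: (0, 8)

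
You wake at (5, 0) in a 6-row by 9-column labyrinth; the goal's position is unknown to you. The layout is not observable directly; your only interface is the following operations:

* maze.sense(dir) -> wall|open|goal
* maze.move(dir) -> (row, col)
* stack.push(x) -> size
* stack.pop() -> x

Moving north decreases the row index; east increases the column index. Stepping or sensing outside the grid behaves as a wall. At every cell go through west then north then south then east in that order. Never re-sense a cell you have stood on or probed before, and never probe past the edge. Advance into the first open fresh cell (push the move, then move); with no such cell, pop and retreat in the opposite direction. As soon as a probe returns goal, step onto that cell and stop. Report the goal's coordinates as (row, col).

I use maze.sense with dir='north', and observe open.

Now I run stack.push with x='north', — result: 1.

I run maze.move with dir='north', — result: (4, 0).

Next I call maze.sense with dir='north', → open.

Calling stack.push with x='north', → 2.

I call maze.move with dir='north', and get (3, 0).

I use maze.sense with dir='north', : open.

Calling stack.push with x='north', and observe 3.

Calling maze.move with dir='north', and see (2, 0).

I run maze.sense with dir='north', and observe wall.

Next I call maze.sense with dir='east', and see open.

Then stack.push with x='east', and see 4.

Then maze.move with dir='east', : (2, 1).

Calling maze.sense with dir='north', and see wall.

Now I run maze.sense with dir='south', which returns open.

I call stack.push with x='south', — result: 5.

Invoking maze.move with dir='south', : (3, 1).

Then maze.sense with dir='south', and observe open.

I run stack.push with x='south', and observe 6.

I try maze.move with dir='south', giving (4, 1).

Invoking maze.sense with dir='south', giving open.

Now I run stack.push with x='south', : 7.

Now I run maze.move with dir='south', and get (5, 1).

Next I call maze.sense with dir='east', — result: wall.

I try stack.pop, and see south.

I call maze.move with dir='north', and see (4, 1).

I try maze.sense with dir='east', and observe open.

Invoking stack.push with x='east', giving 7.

I use maze.move with dir='east', : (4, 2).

Calling maze.sense with dir='north', and observe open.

I call stack.push with x='north', which returns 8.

I call maze.move with dir='north', : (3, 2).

I try maze.sense with dir='north', yielding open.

I use stack.push with x='north', : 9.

Calling maze.move with dir='north', : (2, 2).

I invoke maze.sense with dir='north', giving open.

Next I call stack.push with x='north', giving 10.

Next I call maze.move with dir='north', : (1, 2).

Next I call maze.sense with dir='north', : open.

I try stack.push with x='north', which returns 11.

Next I call maze.move with dir='north', and observe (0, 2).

I try maze.sense with dir='west', giving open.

Next I call stack.push with x='west', yielding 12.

Using maze.move with dir='west', and observe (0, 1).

I use maze.sense with dir='west', and observe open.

I use stack.push with x='west', : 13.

Then maze.move with dir='west', which returns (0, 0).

Invoking stack.pop(), which returns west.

Next I call maze.move with dir='east', yielding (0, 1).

I call stack.pop(), and observe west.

Next I call maze.move with dir='east', and observe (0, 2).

I invoke maze.sense with dir='east', and observe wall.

Then stack.pop(), and get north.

Next I call maze.move with dir='south', yielding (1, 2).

Then maze.sense with dir='east', and get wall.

Next I call stack.pop, : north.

Calling maze.move with dir='south', and observe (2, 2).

I call maze.sense with dir='east', and get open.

I call stack.push with x='east', and observe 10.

Then maze.move with dir='east', which returns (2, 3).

Now I run maze.sense with dir='south', — result: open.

I invoke stack.push with x='south', : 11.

Calling maze.move with dir='south', and see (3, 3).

Now I run maze.sense with dir='south', → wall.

I call maze.sense with dir='east', and get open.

I invoke stack.push with x='east', → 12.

I use maze.move with dir='east', : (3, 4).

Then maze.sense with dir='north', → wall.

Then maze.sense with dir='south', — result: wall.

Invoking maze.sense with dir='east', and get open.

I run stack.push with x='east', — result: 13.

Invoking maze.move with dir='east', and get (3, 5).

I call maze.sense with dir='north', yielding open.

Using stack.push with x='north', and observe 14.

Now I run maze.move with dir='north', which returns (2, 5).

I use maze.sense with dir='north', yielding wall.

Invoking maze.sense with dir='east', → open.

Using stack.push with x='east', and see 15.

Using maze.move with dir='east', which returns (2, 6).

Using maze.sense with dir='north', and observe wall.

Now I run maze.sense with dir='south', which returns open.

Calling stack.push with x='south', and get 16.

Calling maze.move with dir='south', — result: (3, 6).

Then maze.sense with dir='south', yielding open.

I run stack.push with x='south', and observe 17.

Then maze.move with dir='south', and observe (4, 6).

Next I call maze.sense with dir='west', — result: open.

Then stack.push with x='west', : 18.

Calling maze.move with dir='west', : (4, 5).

Now I run maze.sense with dir='south', and get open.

Using stack.push with x='south', and get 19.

Invoking maze.move with dir='south', giving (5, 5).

I use maze.sense with dir='west', : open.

Next I call stack.push with x='west', and get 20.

Using maze.move with dir='west', — result: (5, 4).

I call maze.sense with dir='west', giving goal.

I try maze.move with dir='west', : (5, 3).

Answer: (5, 3)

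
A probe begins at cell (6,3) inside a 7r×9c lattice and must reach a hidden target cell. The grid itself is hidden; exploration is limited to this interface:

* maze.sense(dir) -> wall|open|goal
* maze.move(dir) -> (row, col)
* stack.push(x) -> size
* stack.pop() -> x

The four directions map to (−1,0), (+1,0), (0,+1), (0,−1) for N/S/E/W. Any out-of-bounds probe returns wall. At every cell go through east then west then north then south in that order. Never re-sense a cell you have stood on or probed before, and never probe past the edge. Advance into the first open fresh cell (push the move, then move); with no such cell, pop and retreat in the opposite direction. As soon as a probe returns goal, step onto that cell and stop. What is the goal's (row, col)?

·→ maze.sense(dir: east)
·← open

·→ stack.push(x: east)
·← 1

·→ maze.move(dir: east)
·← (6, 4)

·→ maze.sense(dir: east)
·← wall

·→ maze.sense(dir: north)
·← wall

·→ stack.pop()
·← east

·→ maze.move(dir: west)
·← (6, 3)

·→ maze.sense(dir: west)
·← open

·→ stack.push(x: west)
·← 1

·→ maze.move(dir: west)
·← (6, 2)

·→ maze.sense(dir: west)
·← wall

·→ maze.sense(dir: north)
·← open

·→ stack.push(x: north)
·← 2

·→ maze.move(dir: north)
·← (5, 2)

·→ maze.sense(dir: east)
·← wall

·→ maze.sense(dir: west)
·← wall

·→ maze.sense(dir: north)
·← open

·→ stack.push(x: north)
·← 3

·→ maze.move(dir: north)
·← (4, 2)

·→ maze.sense(dir: east)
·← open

·→ stack.push(x: east)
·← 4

·→ maze.move(dir: east)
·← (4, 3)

·→ maze.sense(dir: east)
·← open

·→ stack.push(x: east)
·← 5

·→ maze.move(dir: east)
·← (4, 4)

·→ maze.sense(dir: east)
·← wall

·→ maze.sense(dir: north)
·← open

·→ stack.push(x: north)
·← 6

·→ maze.move(dir: north)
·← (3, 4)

·→ maze.sense(dir: east)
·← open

·→ stack.push(x: east)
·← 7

·→ maze.move(dir: east)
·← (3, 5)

·→ maze.sense(dir: east)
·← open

·→ stack.push(x: east)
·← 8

·→ maze.move(dir: east)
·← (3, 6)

·→ maze.sense(dir: east)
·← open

·→ stack.push(x: east)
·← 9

·→ maze.move(dir: east)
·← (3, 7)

·→ maze.sense(dir: east)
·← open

·→ stack.push(x: east)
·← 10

·→ maze.move(dir: east)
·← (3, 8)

·→ maze.sense(dir: north)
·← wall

·→ maze.sense(dir: south)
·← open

·→ stack.push(x: south)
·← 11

·→ maze.move(dir: south)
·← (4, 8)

·→ maze.sense(dir: west)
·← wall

·→ maze.sense(dir: south)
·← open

·→ stack.push(x: south)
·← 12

·→ maze.move(dir: south)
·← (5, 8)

·→ maze.sense(dir: west)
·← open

·→ stack.push(x: west)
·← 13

·→ maze.move(dir: west)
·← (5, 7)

·→ maze.sense(dir: west)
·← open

·→ stack.push(x: west)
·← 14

·→ maze.move(dir: west)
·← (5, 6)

·→ maze.sense(dir: west)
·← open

·→ stack.push(x: west)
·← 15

·→ maze.move(dir: west)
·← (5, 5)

·→ stack.pop()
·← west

·→ maze.move(dir: east)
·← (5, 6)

·→ maze.sense(dir: north)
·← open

·→ stack.push(x: north)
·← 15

·→ maze.move(dir: north)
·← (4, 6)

·→ stack.pop()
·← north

·→ maze.move(dir: south)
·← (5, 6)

·→ maze.sense(dir: south)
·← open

·→ stack.push(x: south)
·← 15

·→ maze.move(dir: south)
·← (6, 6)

·→ maze.sense(dir: east)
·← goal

·→ maze.move(dir: east)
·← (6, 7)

Answer: (6, 7)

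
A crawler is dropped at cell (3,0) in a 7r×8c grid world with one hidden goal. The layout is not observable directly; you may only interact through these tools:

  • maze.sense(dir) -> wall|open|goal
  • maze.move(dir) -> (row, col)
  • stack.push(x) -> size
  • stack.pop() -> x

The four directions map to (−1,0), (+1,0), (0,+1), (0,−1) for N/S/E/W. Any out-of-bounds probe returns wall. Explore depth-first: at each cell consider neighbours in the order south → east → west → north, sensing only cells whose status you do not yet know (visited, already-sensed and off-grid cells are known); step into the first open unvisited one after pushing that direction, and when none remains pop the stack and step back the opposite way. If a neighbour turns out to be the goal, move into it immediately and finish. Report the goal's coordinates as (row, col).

# maze.sense(dir: south) => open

# stack.push(x: south) => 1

# maze.move(dir: south) => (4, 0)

# maze.sense(dir: south) => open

# stack.push(x: south) => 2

# maze.move(dir: south) => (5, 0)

# maze.sense(dir: south) => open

# stack.push(x: south) => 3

# maze.move(dir: south) => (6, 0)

# maze.sense(dir: east) => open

# stack.push(x: east) => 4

# maze.move(dir: east) => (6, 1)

# maze.sense(dir: east) => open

# stack.push(x: east) => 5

# maze.move(dir: east) => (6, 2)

# maze.sense(dir: east) => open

# stack.push(x: east) => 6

# maze.move(dir: east) => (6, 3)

# maze.sense(dir: east) => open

# stack.push(x: east) => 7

# maze.move(dir: east) => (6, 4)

# maze.sense(dir: east) => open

# stack.push(x: east) => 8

# maze.move(dir: east) => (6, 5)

# maze.sense(dir: east) => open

# stack.push(x: east) => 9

# maze.move(dir: east) => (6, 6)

# maze.sense(dir: east) => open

# stack.push(x: east) => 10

# maze.move(dir: east) => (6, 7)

# maze.sense(dir: north) => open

# stack.push(x: north) => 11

# maze.move(dir: north) => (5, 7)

# maze.sense(dir: west) => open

# stack.push(x: west) => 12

# maze.move(dir: west) => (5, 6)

# maze.sense(dir: west) => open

# stack.push(x: west) => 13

# maze.move(dir: west) => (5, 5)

# maze.sense(dir: west) => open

# stack.push(x: west) => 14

# maze.move(dir: west) => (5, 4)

# maze.sense(dir: west) => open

# stack.push(x: west) => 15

# maze.move(dir: west) => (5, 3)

# maze.sense(dir: west) => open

# stack.push(x: west) => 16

# maze.move(dir: west) => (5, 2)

# maze.sense(dir: west) => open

# stack.push(x: west) => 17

# maze.move(dir: west) => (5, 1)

# maze.sense(dir: north) => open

# stack.push(x: north) => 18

# maze.move(dir: north) => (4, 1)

# maze.sense(dir: east) => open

# stack.push(x: east) => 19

# maze.move(dir: east) => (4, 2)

# maze.sense(dir: east) => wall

# maze.sense(dir: north) => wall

# stack.pop() => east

# maze.move(dir: west) => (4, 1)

# maze.sense(dir: north) => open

# stack.push(x: north) => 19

# maze.move(dir: north) => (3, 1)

# maze.sense(dir: north) => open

# stack.push(x: north) => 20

# maze.move(dir: north) => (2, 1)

# maze.sense(dir: east) => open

# stack.push(x: east) => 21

# maze.move(dir: east) => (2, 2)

# maze.sense(dir: east) => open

# stack.push(x: east) => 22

# maze.move(dir: east) => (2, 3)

# maze.sense(dir: south) => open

# stack.push(x: south) => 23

# maze.move(dir: south) => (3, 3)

# maze.sense(dir: east) => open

# stack.push(x: east) => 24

# maze.move(dir: east) => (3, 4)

# maze.sense(dir: south) => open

# stack.push(x: south) => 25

# maze.move(dir: south) => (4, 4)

# maze.sense(dir: east) => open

# stack.push(x: east) => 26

# maze.move(dir: east) => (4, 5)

# maze.sense(dir: east) => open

# stack.push(x: east) => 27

# maze.move(dir: east) => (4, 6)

# maze.sense(dir: east) => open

# stack.push(x: east) => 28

# maze.move(dir: east) => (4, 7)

# maze.sense(dir: north) => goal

# maze.move(dir: north) => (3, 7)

Answer: (3, 7)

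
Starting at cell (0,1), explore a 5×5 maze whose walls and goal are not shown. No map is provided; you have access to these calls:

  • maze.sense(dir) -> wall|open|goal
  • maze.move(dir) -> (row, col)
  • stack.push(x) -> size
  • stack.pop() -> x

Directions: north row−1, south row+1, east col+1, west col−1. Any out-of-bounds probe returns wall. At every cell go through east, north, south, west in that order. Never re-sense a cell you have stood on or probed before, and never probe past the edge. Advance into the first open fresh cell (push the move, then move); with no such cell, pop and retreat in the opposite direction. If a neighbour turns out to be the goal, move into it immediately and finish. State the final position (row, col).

# maze.sense(dir→east) == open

# stack.push(x→east) == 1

# maze.move(dir→east) == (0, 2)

# maze.sense(dir→east) == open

# stack.push(x→east) == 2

# maze.move(dir→east) == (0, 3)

# maze.sense(dir→east) == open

# stack.push(x→east) == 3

# maze.move(dir→east) == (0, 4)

# maze.sense(dir→south) == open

# stack.push(x→south) == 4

# maze.move(dir→south) == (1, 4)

# maze.sense(dir→south) == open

# stack.push(x→south) == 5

# maze.move(dir→south) == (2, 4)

# maze.sense(dir→south) == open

# stack.push(x→south) == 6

# maze.move(dir→south) == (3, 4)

# maze.sense(dir→south) == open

# stack.push(x→south) == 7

# maze.move(dir→south) == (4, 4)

# maze.sense(dir→west) == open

# stack.push(x→west) == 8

# maze.move(dir→west) == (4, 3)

# maze.sense(dir→north) == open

# stack.push(x→north) == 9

# maze.move(dir→north) == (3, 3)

# maze.sense(dir→north) == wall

# maze.sense(dir→west) == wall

# stack.pop() == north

# maze.move(dir→south) == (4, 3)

# maze.sense(dir→west) == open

# stack.push(x→west) == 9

# maze.move(dir→west) == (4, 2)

# maze.sense(dir→west) == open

# stack.push(x→west) == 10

# maze.move(dir→west) == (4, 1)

# maze.sense(dir→north) == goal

# maze.move(dir→north) == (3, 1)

Answer: (3, 1)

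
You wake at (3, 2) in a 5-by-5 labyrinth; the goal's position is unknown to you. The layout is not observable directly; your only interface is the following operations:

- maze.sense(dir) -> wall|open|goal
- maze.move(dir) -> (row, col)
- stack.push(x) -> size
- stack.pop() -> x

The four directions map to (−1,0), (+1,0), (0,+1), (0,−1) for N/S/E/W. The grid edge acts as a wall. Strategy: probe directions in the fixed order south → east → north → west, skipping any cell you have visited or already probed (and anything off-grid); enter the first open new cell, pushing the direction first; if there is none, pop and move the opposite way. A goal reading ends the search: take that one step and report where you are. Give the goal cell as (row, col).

Action: maze.sense[south]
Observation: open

Action: stack.push[south]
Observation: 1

Action: maze.move[south]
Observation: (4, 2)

Action: maze.sense[east]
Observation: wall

Action: maze.sense[west]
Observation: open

Action: stack.push[west]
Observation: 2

Action: maze.move[west]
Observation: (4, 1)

Action: maze.sense[north]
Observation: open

Action: stack.push[north]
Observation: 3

Action: maze.move[north]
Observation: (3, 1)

Action: maze.sense[north]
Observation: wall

Action: maze.sense[west]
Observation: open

Action: stack.push[west]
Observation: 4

Action: maze.move[west]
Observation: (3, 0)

Action: maze.sense[south]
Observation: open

Action: stack.push[south]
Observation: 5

Action: maze.move[south]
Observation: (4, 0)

Action: stack.pop[]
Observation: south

Action: maze.move[north]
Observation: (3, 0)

Action: maze.sense[north]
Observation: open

Action: stack.push[north]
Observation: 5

Action: maze.move[north]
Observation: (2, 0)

Action: maze.sense[north]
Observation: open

Action: stack.push[north]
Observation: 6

Action: maze.move[north]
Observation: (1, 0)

Action: maze.sense[east]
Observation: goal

Action: maze.move[east]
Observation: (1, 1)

Answer: (1, 1)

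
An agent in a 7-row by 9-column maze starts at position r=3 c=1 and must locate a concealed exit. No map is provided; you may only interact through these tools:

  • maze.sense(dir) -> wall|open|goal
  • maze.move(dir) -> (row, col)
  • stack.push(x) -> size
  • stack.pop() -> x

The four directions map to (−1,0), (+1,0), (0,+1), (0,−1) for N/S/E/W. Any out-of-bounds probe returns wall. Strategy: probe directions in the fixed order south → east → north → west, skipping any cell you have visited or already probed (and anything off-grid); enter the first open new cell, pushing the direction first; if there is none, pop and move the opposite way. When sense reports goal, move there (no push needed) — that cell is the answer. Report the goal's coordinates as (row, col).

! sense(dir→south) == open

! push(x→south) == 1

! move(dir→south) == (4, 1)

! sense(dir→south) == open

! push(x→south) == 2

! move(dir→south) == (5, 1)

! sense(dir→south) == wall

! sense(dir→east) == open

! push(x→east) == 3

! move(dir→east) == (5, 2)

! sense(dir→south) == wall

! sense(dir→east) == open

! push(x→east) == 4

! move(dir→east) == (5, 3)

! sense(dir→south) == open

! push(x→south) == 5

! move(dir→south) == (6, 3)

! sense(dir→east) == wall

! pop() == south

! move(dir→north) == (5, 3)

! sense(dir→east) == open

! push(x→east) == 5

! move(dir→east) == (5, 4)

! sense(dir→east) == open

! push(x→east) == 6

! move(dir→east) == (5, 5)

! sense(dir→south) == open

! push(x→south) == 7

! move(dir→south) == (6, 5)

! sense(dir→east) == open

! push(x→east) == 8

! move(dir→east) == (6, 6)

! sense(dir→east) == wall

! sense(dir→north) == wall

! pop() == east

! move(dir→west) == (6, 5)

! pop() == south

! move(dir→north) == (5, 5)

! sense(dir→north) == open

! push(x→north) == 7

! move(dir→north) == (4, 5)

! sense(dir→east) == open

! push(x→east) == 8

! move(dir→east) == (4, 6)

! sense(dir→east) == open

! push(x→east) == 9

! move(dir→east) == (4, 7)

! sense(dir→south) == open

! push(x→south) == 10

! move(dir→south) == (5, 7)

! sense(dir→east) == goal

! move(dir→east) == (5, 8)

Answer: (5, 8)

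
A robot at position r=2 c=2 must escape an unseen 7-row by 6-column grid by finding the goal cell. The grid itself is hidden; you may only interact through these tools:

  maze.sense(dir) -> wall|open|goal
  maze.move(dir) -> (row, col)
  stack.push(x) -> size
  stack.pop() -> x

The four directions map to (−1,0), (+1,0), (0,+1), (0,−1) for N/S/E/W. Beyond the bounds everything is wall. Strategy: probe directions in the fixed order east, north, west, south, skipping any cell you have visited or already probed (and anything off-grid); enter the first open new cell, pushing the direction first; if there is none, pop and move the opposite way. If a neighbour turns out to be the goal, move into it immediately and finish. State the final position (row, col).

Do: maze.sense[east]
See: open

Do: stack.push[east]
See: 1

Do: maze.move[east]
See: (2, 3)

Do: maze.sense[east]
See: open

Do: stack.push[east]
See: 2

Do: maze.move[east]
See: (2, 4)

Do: maze.sense[east]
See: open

Do: stack.push[east]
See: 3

Do: maze.move[east]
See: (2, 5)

Do: maze.sense[north]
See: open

Do: stack.push[north]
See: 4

Do: maze.move[north]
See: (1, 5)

Do: maze.sense[north]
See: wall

Do: maze.sense[west]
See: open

Do: stack.push[west]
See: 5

Do: maze.move[west]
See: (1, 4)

Do: maze.sense[north]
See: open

Do: stack.push[north]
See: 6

Do: maze.move[north]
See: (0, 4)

Do: maze.sense[west]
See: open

Do: stack.push[west]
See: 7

Do: maze.move[west]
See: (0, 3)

Do: maze.sense[west]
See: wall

Do: maze.sense[south]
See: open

Do: stack.push[south]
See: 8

Do: maze.move[south]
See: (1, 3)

Do: maze.sense[west]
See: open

Do: stack.push[west]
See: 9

Do: maze.move[west]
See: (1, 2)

Do: maze.sense[west]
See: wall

Do: stack.pop[]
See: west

Do: maze.move[east]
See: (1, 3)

Do: stack.pop[]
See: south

Do: maze.move[north]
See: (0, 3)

Do: stack.pop[]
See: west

Do: maze.move[east]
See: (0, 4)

Do: stack.pop[]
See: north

Do: maze.move[south]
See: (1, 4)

Do: stack.pop[]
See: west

Do: maze.move[east]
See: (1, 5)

Do: stack.pop[]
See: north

Do: maze.move[south]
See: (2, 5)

Do: maze.sense[south]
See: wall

Do: stack.pop[]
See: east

Do: maze.move[west]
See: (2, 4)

Do: maze.sense[south]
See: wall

Do: stack.pop[]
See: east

Do: maze.move[west]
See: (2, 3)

Do: maze.sense[south]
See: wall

Do: stack.pop[]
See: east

Do: maze.move[west]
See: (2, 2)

Do: maze.sense[west]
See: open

Do: stack.push[west]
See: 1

Do: maze.move[west]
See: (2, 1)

Do: maze.sense[west]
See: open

Do: stack.push[west]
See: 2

Do: maze.move[west]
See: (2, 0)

Do: maze.sense[north]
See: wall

Do: maze.sense[south]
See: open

Do: stack.push[south]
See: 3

Do: maze.move[south]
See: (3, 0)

Do: maze.sense[east]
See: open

Do: stack.push[east]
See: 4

Do: maze.move[east]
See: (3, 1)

Do: maze.sense[east]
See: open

Do: stack.push[east]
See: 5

Do: maze.move[east]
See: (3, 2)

Do: maze.sense[south]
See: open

Do: stack.push[south]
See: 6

Do: maze.move[south]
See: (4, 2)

Do: maze.sense[east]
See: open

Do: stack.push[east]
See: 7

Do: maze.move[east]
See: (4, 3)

Do: maze.sense[east]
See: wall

Do: maze.sense[south]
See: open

Do: stack.push[south]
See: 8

Do: maze.move[south]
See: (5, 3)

Do: maze.sense[east]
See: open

Do: stack.push[east]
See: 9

Do: maze.move[east]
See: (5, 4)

Do: maze.sense[east]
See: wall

Do: maze.sense[south]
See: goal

Do: maze.move[south]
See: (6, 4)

Answer: (6, 4)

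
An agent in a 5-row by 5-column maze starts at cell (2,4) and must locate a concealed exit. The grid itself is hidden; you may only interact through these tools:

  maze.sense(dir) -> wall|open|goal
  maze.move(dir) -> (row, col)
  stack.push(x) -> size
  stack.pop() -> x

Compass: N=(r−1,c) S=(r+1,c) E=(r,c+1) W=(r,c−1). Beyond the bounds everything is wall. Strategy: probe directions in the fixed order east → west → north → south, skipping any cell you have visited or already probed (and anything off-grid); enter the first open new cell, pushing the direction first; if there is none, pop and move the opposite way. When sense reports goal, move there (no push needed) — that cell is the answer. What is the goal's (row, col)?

→ maze.sense(dir: west)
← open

→ stack.push(x: west)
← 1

→ maze.move(dir: west)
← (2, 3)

→ maze.sense(dir: west)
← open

→ stack.push(x: west)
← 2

→ maze.move(dir: west)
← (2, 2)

→ maze.sense(dir: west)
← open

→ stack.push(x: west)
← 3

→ maze.move(dir: west)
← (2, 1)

→ maze.sense(dir: west)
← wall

→ maze.sense(dir: north)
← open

→ stack.push(x: north)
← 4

→ maze.move(dir: north)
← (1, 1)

→ maze.sense(dir: east)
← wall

→ maze.sense(dir: west)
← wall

→ maze.sense(dir: north)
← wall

→ stack.pop()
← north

→ maze.move(dir: south)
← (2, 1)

→ maze.sense(dir: south)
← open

→ stack.push(x: south)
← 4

→ maze.move(dir: south)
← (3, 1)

→ maze.sense(dir: east)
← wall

→ maze.sense(dir: west)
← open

→ stack.push(x: west)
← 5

→ maze.move(dir: west)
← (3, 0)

→ maze.sense(dir: south)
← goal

→ maze.move(dir: south)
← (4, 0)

Answer: (4, 0)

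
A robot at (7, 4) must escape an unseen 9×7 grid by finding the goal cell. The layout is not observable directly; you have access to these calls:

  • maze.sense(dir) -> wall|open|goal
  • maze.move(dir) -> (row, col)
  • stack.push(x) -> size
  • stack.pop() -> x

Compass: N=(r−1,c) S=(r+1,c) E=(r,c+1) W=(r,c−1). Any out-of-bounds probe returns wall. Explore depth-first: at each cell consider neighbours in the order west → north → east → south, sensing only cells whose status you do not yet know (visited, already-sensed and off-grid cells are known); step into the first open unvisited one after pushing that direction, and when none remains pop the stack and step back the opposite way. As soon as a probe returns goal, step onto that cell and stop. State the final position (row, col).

% maze.sense(dir: west) -> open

% stack.push(x: west) -> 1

% maze.move(dir: west) -> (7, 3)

% maze.sense(dir: west) -> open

% stack.push(x: west) -> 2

% maze.move(dir: west) -> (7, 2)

% maze.sense(dir: west) -> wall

% maze.sense(dir: north) -> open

% stack.push(x: north) -> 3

% maze.move(dir: north) -> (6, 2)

% maze.sense(dir: west) -> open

% stack.push(x: west) -> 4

% maze.move(dir: west) -> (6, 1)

% maze.sense(dir: west) -> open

% stack.push(x: west) -> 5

% maze.move(dir: west) -> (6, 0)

% maze.sense(dir: north) -> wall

% maze.sense(dir: south) -> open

% stack.push(x: south) -> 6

% maze.move(dir: south) -> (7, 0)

% maze.sense(dir: south) -> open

% stack.push(x: south) -> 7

% maze.move(dir: south) -> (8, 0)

% maze.sense(dir: east) -> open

% stack.push(x: east) -> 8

% maze.move(dir: east) -> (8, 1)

% maze.sense(dir: east) -> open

% stack.push(x: east) -> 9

% maze.move(dir: east) -> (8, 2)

% maze.sense(dir: east) -> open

% stack.push(x: east) -> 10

% maze.move(dir: east) -> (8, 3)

% maze.sense(dir: east) -> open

% stack.push(x: east) -> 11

% maze.move(dir: east) -> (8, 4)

% maze.sense(dir: east) -> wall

% stack.pop() -> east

% maze.move(dir: west) -> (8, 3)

% stack.pop() -> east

% maze.move(dir: west) -> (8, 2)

% stack.pop() -> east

% maze.move(dir: west) -> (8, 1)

% stack.pop() -> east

% maze.move(dir: west) -> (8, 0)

% stack.pop() -> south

% maze.move(dir: north) -> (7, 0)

% stack.pop() -> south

% maze.move(dir: north) -> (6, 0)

% stack.pop() -> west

% maze.move(dir: east) -> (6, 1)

% maze.sense(dir: north) -> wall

% stack.pop() -> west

% maze.move(dir: east) -> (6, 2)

% maze.sense(dir: north) -> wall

% maze.sense(dir: east) -> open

% stack.push(x: east) -> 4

% maze.move(dir: east) -> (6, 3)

% maze.sense(dir: north) -> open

% stack.push(x: north) -> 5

% maze.move(dir: north) -> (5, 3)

% maze.sense(dir: north) -> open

% stack.push(x: north) -> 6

% maze.move(dir: north) -> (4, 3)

% maze.sense(dir: west) -> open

% stack.push(x: west) -> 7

% maze.move(dir: west) -> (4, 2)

% maze.sense(dir: west) -> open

% stack.push(x: west) -> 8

% maze.move(dir: west) -> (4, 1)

% maze.sense(dir: west) -> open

% stack.push(x: west) -> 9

% maze.move(dir: west) -> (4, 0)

% maze.sense(dir: north) -> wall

% stack.pop() -> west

% maze.move(dir: east) -> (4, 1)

% maze.sense(dir: north) -> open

% stack.push(x: north) -> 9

% maze.move(dir: north) -> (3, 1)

% maze.sense(dir: north) -> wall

% maze.sense(dir: east) -> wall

% stack.pop() -> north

% maze.move(dir: south) -> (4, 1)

% stack.pop() -> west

% maze.move(dir: east) -> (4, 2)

% stack.pop() -> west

% maze.move(dir: east) -> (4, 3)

% maze.sense(dir: north) -> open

% stack.push(x: north) -> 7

% maze.move(dir: north) -> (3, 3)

% maze.sense(dir: north) -> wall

% maze.sense(dir: east) -> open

% stack.push(x: east) -> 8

% maze.move(dir: east) -> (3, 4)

% maze.sense(dir: north) -> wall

% maze.sense(dir: east) -> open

% stack.push(x: east) -> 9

% maze.move(dir: east) -> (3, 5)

% maze.sense(dir: north) -> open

% stack.push(x: north) -> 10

% maze.move(dir: north) -> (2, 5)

% maze.sense(dir: north) -> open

% stack.push(x: north) -> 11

% maze.move(dir: north) -> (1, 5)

% maze.sense(dir: west) -> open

% stack.push(x: west) -> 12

% maze.move(dir: west) -> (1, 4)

% maze.sense(dir: west) -> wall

% maze.sense(dir: north) -> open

% stack.push(x: north) -> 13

% maze.move(dir: north) -> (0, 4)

% maze.sense(dir: west) -> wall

% maze.sense(dir: east) -> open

% stack.push(x: east) -> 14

% maze.move(dir: east) -> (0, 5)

% maze.sense(dir: east) -> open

% stack.push(x: east) -> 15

% maze.move(dir: east) -> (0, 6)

% maze.sense(dir: south) -> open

% stack.push(x: south) -> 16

% maze.move(dir: south) -> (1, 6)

% maze.sense(dir: south) -> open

% stack.push(x: south) -> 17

% maze.move(dir: south) -> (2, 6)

% maze.sense(dir: south) -> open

% stack.push(x: south) -> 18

% maze.move(dir: south) -> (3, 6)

% maze.sense(dir: south) -> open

% stack.push(x: south) -> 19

% maze.move(dir: south) -> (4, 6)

% maze.sense(dir: west) -> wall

% maze.sense(dir: south) -> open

% stack.push(x: south) -> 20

% maze.move(dir: south) -> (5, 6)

% maze.sense(dir: west) -> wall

% maze.sense(dir: south) -> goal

% maze.move(dir: south) -> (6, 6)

Answer: (6, 6)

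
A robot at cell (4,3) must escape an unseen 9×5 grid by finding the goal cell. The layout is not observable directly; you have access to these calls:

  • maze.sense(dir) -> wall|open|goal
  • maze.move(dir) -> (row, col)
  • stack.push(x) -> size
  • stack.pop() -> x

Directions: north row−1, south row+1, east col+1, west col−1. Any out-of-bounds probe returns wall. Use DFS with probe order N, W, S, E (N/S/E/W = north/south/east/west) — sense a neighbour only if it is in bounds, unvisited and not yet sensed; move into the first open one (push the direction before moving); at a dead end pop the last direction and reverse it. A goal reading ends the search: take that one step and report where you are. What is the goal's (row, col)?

// maze.sense(dir=north) == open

// stack.push(x=north) == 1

// maze.move(dir=north) == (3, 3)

// maze.sense(dir=north) == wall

// maze.sense(dir=west) == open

// stack.push(x=west) == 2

// maze.move(dir=west) == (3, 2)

// maze.sense(dir=north) == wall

// maze.sense(dir=west) == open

// stack.push(x=west) == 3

// maze.move(dir=west) == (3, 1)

// maze.sense(dir=north) == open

// stack.push(x=north) == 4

// maze.move(dir=north) == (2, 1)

// maze.sense(dir=north) == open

// stack.push(x=north) == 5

// maze.move(dir=north) == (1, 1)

// maze.sense(dir=north) == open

// stack.push(x=north) == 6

// maze.move(dir=north) == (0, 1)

// maze.sense(dir=west) == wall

// maze.sense(dir=east) == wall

// stack.pop() == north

// maze.move(dir=south) == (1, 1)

// maze.sense(dir=west) == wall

// maze.sense(dir=east) == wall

// stack.pop() == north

// maze.move(dir=south) == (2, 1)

// maze.sense(dir=west) == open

// stack.push(x=west) == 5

// maze.move(dir=west) == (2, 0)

// maze.sense(dir=south) == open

// stack.push(x=south) == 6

// maze.move(dir=south) == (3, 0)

// maze.sense(dir=south) == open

// stack.push(x=south) == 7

// maze.move(dir=south) == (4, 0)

// maze.sense(dir=south) == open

// stack.push(x=south) == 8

// maze.move(dir=south) == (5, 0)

// maze.sense(dir=south) == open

// stack.push(x=south) == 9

// maze.move(dir=south) == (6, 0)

// maze.sense(dir=south) == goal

// maze.move(dir=south) == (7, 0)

Answer: (7, 0)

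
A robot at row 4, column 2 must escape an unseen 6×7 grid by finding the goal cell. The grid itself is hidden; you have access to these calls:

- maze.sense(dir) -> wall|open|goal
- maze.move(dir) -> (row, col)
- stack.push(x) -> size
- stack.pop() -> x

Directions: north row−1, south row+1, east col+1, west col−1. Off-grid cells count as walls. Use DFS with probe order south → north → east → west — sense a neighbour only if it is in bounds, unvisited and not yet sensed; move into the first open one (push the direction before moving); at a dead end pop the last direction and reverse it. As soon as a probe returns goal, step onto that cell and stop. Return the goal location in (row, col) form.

# maze.sense(dir=south) -> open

# stack.push(x=south) -> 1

# maze.move(dir=south) -> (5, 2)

# maze.sense(dir=east) -> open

# stack.push(x=east) -> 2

# maze.move(dir=east) -> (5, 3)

# maze.sense(dir=north) -> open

# stack.push(x=north) -> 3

# maze.move(dir=north) -> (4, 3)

# maze.sense(dir=north) -> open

# stack.push(x=north) -> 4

# maze.move(dir=north) -> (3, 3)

# maze.sense(dir=north) -> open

# stack.push(x=north) -> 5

# maze.move(dir=north) -> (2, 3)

# maze.sense(dir=north) -> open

# stack.push(x=north) -> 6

# maze.move(dir=north) -> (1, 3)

# maze.sense(dir=north) -> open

# stack.push(x=north) -> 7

# maze.move(dir=north) -> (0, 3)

# maze.sense(dir=east) -> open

# stack.push(x=east) -> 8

# maze.move(dir=east) -> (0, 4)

# maze.sense(dir=south) -> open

# stack.push(x=south) -> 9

# maze.move(dir=south) -> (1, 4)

# maze.sense(dir=south) -> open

# stack.push(x=south) -> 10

# maze.move(dir=south) -> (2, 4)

# maze.sense(dir=south) -> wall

# maze.sense(dir=east) -> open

# stack.push(x=east) -> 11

# maze.move(dir=east) -> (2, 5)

# maze.sense(dir=south) -> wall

# maze.sense(dir=north) -> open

# stack.push(x=north) -> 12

# maze.move(dir=north) -> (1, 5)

# maze.sense(dir=north) -> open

# stack.push(x=north) -> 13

# maze.move(dir=north) -> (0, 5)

# maze.sense(dir=east) -> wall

# stack.pop() -> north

# maze.move(dir=south) -> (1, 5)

# maze.sense(dir=east) -> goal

# maze.move(dir=east) -> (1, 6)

Answer: (1, 6)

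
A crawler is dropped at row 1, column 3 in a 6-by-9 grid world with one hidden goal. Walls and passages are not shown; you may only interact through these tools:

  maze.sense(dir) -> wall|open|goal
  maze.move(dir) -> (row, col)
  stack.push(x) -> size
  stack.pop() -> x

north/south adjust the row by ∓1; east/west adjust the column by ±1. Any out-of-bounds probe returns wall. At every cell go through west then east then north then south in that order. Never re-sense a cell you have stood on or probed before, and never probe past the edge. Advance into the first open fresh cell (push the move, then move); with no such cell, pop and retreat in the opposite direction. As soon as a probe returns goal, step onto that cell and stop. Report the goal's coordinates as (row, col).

[in] sense dir=west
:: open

[in] push x=west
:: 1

[in] move dir=west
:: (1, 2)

[in] sense dir=west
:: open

[in] push x=west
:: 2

[in] move dir=west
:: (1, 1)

[in] sense dir=west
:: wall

[in] sense dir=north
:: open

[in] push x=north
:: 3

[in] move dir=north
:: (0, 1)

[in] sense dir=west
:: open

[in] push x=west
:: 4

[in] move dir=west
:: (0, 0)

[in] pop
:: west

[in] move dir=east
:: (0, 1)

[in] sense dir=east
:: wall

[in] pop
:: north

[in] move dir=south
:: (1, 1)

[in] sense dir=south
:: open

[in] push x=south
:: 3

[in] move dir=south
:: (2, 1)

[in] sense dir=west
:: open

[in] push x=west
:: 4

[in] move dir=west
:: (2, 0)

[in] sense dir=south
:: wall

[in] pop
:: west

[in] move dir=east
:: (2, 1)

[in] sense dir=east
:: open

[in] push x=east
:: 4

[in] move dir=east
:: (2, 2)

[in] sense dir=east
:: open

[in] push x=east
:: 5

[in] move dir=east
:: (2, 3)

[in] sense dir=east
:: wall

[in] sense dir=south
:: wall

[in] pop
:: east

[in] move dir=west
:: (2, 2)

[in] sense dir=south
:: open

[in] push x=south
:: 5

[in] move dir=south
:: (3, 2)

[in] sense dir=west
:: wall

[in] sense dir=south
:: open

[in] push x=south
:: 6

[in] move dir=south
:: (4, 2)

[in] sense dir=west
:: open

[in] push x=west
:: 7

[in] move dir=west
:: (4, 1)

[in] sense dir=west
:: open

[in] push x=west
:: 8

[in] move dir=west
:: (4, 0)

[in] sense dir=south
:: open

[in] push x=south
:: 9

[in] move dir=south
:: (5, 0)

[in] sense dir=east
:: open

[in] push x=east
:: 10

[in] move dir=east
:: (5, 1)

[in] sense dir=east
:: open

[in] push x=east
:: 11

[in] move dir=east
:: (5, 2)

[in] sense dir=east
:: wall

[in] pop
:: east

[in] move dir=west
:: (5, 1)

[in] pop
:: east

[in] move dir=west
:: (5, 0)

[in] pop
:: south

[in] move dir=north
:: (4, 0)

[in] pop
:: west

[in] move dir=east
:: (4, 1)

[in] pop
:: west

[in] move dir=east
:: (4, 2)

[in] sense dir=east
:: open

[in] push x=east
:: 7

[in] move dir=east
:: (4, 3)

[in] sense dir=east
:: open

[in] push x=east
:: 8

[in] move dir=east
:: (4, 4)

[in] sense dir=east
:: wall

[in] sense dir=north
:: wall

[in] sense dir=south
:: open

[in] push x=south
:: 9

[in] move dir=south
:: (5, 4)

[in] sense dir=east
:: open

[in] push x=east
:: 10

[in] move dir=east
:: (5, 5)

[in] sense dir=east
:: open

[in] push x=east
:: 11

[in] move dir=east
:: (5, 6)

[in] sense dir=east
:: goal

[in] move dir=east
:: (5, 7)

Answer: (5, 7)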